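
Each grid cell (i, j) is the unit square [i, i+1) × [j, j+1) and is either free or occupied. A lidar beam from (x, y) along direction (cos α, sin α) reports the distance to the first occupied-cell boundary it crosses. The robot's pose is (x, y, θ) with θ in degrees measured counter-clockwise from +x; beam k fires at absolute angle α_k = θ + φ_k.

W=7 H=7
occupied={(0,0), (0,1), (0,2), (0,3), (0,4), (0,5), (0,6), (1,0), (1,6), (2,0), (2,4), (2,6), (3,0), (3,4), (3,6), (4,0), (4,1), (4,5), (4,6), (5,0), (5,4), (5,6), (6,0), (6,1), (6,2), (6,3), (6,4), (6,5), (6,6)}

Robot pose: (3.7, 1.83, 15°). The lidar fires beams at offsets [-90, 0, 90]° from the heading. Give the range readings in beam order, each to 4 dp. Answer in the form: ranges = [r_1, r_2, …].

beam 1: φ=-90°, α=285°
  cosα=0.2588 sinα=-0.9659 | (3,1) | tMaxX 1.1591 tMaxY 0.8593 | tΔX 3.8637 tΔY 1.0353
    t=0.8593 [y] (3,0) — stop
  → r_1 = 0.8593
beam 2: φ=0°, α=15°
  cosα=0.9659 sinα=0.2588 | (3,1) | tMaxX 0.3106 tMaxY 0.6568 | tΔX 1.0353 tΔY 3.8637
    t=0.3106 [x] (4,1) — stop
  → r_2 = 0.3106
beam 3: φ=90°, α=105°
  cosα=-0.2588 sinα=0.9659 | (3,1) | tMaxX 2.7046 tMaxY 0.1760 | tΔX 3.8637 tΔY 1.0353
    t=0.1760 [y] (3,2)
    t=1.2113 [y] (3,3)
    t=2.2465 [y] (3,4) — stop
  → r_3 = 2.2465

ranges = [0.8593, 0.3106, 2.2465]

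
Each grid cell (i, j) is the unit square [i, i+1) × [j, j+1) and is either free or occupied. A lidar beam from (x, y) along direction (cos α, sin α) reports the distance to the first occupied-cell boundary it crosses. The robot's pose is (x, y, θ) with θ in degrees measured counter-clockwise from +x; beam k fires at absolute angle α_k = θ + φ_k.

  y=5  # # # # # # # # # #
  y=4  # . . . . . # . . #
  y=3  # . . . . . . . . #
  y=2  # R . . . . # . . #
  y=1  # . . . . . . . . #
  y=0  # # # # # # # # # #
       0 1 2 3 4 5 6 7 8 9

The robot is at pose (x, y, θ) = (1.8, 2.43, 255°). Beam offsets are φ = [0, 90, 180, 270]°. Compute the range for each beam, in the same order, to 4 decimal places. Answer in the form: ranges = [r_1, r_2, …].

ranges = [1.4804, 5.5251, 2.6607, 0.8282]

beam 1: φ=0°, α=255°
  dir = (cos 255°, sin 255°) = (-0.2588, -0.9659); from cell (1,2)
  next x-line at t=3.0910, next y-line at t=0.4452; Δt_x=3.8637, Δt_y=1.0353
    y: enter (1,1) at t=0.4452
    y: enter (1,0) at t=1.4804 ← occupied
  → r_1 = 1.4804
beam 2: φ=90°, α=345°
  dir = (cos 345°, sin 345°) = (0.9659, -0.2588); from cell (1,2)
  next x-line at t=0.2071, next y-line at t=1.6614; Δt_x=1.0353, Δt_y=3.8637
    x: enter (2,2) at t=0.2071
    x: enter (3,2) at t=1.2423
    y: enter (3,1) at t=1.6614
    x: enter (4,1) at t=2.2776
    x: enter (5,1) at t=3.3129
    x: enter (6,1) at t=4.3482
    x: enter (7,1) at t=5.3834
    y: enter (7,0) at t=5.5251 ← occupied
  → r_2 = 5.5251
beam 3: φ=180°, α=75°
  dir = (cos 75°, sin 75°) = (0.2588, 0.9659); from cell (1,2)
  next x-line at t=0.7727, next y-line at t=0.5901; Δt_x=3.8637, Δt_y=1.0353
    y: enter (1,3) at t=0.5901
    x: enter (2,3) at t=0.7727
    y: enter (2,4) at t=1.6254
    y: enter (2,5) at t=2.6607 ← occupied
  → r_3 = 2.6607
beam 4: φ=270°, α=165°
  dir = (cos 165°, sin 165°) = (-0.9659, 0.2588); from cell (1,2)
  next x-line at t=0.8282, next y-line at t=2.2023; Δt_x=1.0353, Δt_y=3.8637
    x: enter (0,2) at t=0.8282 ← occupied
  → r_4 = 0.8282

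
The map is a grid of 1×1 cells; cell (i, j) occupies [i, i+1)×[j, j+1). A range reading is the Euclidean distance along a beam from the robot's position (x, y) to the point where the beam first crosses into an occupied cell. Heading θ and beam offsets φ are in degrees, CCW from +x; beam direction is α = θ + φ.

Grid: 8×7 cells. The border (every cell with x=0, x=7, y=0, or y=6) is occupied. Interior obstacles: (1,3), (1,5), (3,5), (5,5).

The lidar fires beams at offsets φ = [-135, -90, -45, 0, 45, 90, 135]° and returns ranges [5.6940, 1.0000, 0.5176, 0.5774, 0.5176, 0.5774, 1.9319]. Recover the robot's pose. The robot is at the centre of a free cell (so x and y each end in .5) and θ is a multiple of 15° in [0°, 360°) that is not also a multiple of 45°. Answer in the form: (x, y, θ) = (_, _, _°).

Enumerate (i+0.5, j+0.5, θ) over the 26 free cells and 16 admissible headings. For each, cast all 7 beams and compare to the given ranges.
  (3.5, 2.5, 240°): beam 1 = 3.6235 ≠ 5.6940 ✗
  (6.5, 1.5, 75°): beam 1 = 0.5774 ≠ 5.6940 ✗
  (6.5, 3.5, 330°): beam 2 = 2.8868 ≠ 1.0000 ✗
  …
  (6.5, 1.5, 300°): r_1=5.6940, r_2=1.0000, r_3=0.5176, r_4=0.5774, r_5=0.5176, r_6=0.5774, r_7=1.9319 — all match ✓
No second candidate reproduces the full scan.

(x, y, θ) = (6.5, 1.5, 300°)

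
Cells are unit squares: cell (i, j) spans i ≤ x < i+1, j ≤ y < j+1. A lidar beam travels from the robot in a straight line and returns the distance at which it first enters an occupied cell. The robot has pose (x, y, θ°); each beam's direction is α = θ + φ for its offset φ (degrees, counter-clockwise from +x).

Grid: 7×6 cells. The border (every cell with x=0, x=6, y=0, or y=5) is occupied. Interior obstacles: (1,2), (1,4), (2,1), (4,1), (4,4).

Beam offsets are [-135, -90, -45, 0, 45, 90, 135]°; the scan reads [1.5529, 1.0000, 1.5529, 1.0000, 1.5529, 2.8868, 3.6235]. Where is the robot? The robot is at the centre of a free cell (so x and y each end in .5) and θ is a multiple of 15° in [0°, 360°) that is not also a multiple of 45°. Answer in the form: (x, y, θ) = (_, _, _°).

(x, y, θ) = (2.5, 3.5, 210°)

Enumerate (i+0.5, j+0.5, θ) over the 15 free cells and 16 admissible headings. For each, cast all 7 beams and compare to the given ranges.
  (2.5, 2.5, 75°): beam 1 = 0.5774 ≠ 1.5529 ✗
  (4.5, 3.5, 195°): beam 1 = 0.5774 ≠ 1.5529 ✗
  (2.5, 2.5, 195°): beam 1 = 2.8868 ≠ 1.5529 ✗
  (3.5, 4.5, 75°): beam 1 = 2.8868 ≠ 1.5529 ✗
  (5.5, 1.5, 105°): beam 1 = 0.5774 ≠ 1.5529 ✗
  …
  (2.5, 3.5, 210°): r_1=1.5529, r_2=1.0000, r_3=1.5529, r_4=1.0000, r_5=1.5529, r_6=2.8868, r_7=3.6235 — all match ✓
No second candidate reproduces the full scan.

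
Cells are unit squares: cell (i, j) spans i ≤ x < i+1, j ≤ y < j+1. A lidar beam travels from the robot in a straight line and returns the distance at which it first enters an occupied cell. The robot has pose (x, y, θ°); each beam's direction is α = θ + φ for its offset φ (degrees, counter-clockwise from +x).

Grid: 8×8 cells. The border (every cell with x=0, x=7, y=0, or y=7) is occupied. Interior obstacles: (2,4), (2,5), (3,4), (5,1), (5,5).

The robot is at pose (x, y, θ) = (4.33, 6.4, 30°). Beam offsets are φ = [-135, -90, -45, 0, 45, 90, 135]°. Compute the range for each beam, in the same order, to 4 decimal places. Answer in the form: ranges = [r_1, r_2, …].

beam 1: φ=-135°, α=255°
  dir = (cos 255°, sin 255°) = (-0.2588, -0.9659); from cell (4,6)
  next x-line at t=1.2750, next y-line at t=0.4141; Δt_x=3.8637, Δt_y=1.0353
    y: enter (4,5) at t=0.4141
    x: enter (3,5) at t=1.2750
    y: enter (3,4) at t=1.4494 ← occupied
  → r_1 = 1.4494
beam 2: φ=-90°, α=300°
  dir = (cos 300°, sin 300°) = (0.5000, -0.8660); from cell (4,6)
  next x-line at t=1.3400, next y-line at t=0.4619; Δt_x=2.0000, Δt_y=1.1547
    y: enter (4,5) at t=0.4619
    x: enter (5,5) at t=1.3400 ← occupied
  → r_2 = 1.3400
beam 3: φ=-45°, α=345°
  dir = (cos 345°, sin 345°) = (0.9659, -0.2588); from cell (4,6)
  next x-line at t=0.6936, next y-line at t=1.5455; Δt_x=1.0353, Δt_y=3.8637
    x: enter (5,6) at t=0.6936
    y: enter (5,5) at t=1.5455 ← occupied
  → r_3 = 1.5455
beam 4: φ=0°, α=30°
  dir = (cos 30°, sin 30°) = (0.8660, 0.5000); from cell (4,6)
  next x-line at t=0.7736, next y-line at t=1.2000; Δt_x=1.1547, Δt_y=2.0000
    x: enter (5,6) at t=0.7736
    y: enter (5,7) at t=1.2000 ← occupied
  → r_4 = 1.2000
beam 5: φ=45°, α=75°
  dir = (cos 75°, sin 75°) = (0.2588, 0.9659); from cell (4,6)
  next x-line at t=2.5887, next y-line at t=0.6212; Δt_x=3.8637, Δt_y=1.0353
    y: enter (4,7) at t=0.6212 ← occupied
  → r_5 = 0.6212
beam 6: φ=90°, α=120°
  dir = (cos 120°, sin 120°) = (-0.5000, 0.8660); from cell (4,6)
  next x-line at t=0.6600, next y-line at t=0.6928; Δt_x=2.0000, Δt_y=1.1547
    x: enter (3,6) at t=0.6600
    y: enter (3,7) at t=0.6928 ← occupied
  → r_6 = 0.6928
beam 7: φ=135°, α=165°
  dir = (cos 165°, sin 165°) = (-0.9659, 0.2588); from cell (4,6)
  next x-line at t=0.3416, next y-line at t=2.3182; Δt_x=1.0353, Δt_y=3.8637
    x: enter (3,6) at t=0.3416
    x: enter (2,6) at t=1.3769
    y: enter (2,7) at t=2.3182 ← occupied
  → r_7 = 2.3182

ranges = [1.4494, 1.3400, 1.5455, 1.2000, 0.6212, 0.6928, 2.3182]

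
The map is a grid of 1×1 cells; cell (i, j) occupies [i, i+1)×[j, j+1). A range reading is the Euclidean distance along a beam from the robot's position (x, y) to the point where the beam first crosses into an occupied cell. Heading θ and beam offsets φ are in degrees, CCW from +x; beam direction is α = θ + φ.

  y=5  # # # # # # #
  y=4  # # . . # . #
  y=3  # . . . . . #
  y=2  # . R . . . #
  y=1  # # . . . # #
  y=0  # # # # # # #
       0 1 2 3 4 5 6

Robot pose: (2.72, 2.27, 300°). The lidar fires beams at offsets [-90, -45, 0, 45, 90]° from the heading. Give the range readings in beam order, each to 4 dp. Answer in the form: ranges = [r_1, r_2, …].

beam 1: φ=-90°, α=210°
  cosα=-0.8660 sinα=-0.5000 | (2,2) | tMaxX 0.8314 tMaxY 0.5400 | tΔX 1.1547 tΔY 2.0000
    t=0.5400 [y] (2,1)
    t=0.8314 [x] (1,1) — stop
  → r_1 = 0.8314
beam 2: φ=-45°, α=255°
  cosα=-0.2588 sinα=-0.9659 | (2,2) | tMaxX 2.7819 tMaxY 0.2795 | tΔX 3.8637 tΔY 1.0353
    t=0.2795 [y] (2,1)
    t=1.3148 [y] (2,0) — stop
  → r_2 = 1.3148
beam 3: φ=0°, α=300°
  cosα=0.5000 sinα=-0.8660 | (2,2) | tMaxX 0.5600 tMaxY 0.3118 | tΔX 2.0000 tΔY 1.1547
    t=0.3118 [y] (2,1)
    t=0.5600 [x] (3,1)
    t=1.4665 [y] (3,0) — stop
  → r_3 = 1.4665
beam 4: φ=45°, α=345°
  cosα=0.9659 sinα=-0.2588 | (2,2) | tMaxX 0.2899 tMaxY 1.0432 | tΔX 1.0353 tΔY 3.8637
    t=0.2899 [x] (3,2)
    t=1.0432 [y] (3,1)
    t=1.3252 [x] (4,1)
    t=2.3604 [x] (5,1) — stop
  → r_4 = 2.3604
beam 5: φ=90°, α=30°
  cosα=0.8660 sinα=0.5000 | (2,2) | tMaxX 0.3233 tMaxY 1.4600 | tΔX 1.1547 tΔY 2.0000
    t=0.3233 [x] (3,2)
    t=1.4600 [y] (3,3)
    t=1.4780 [x] (4,3)
    t=2.6327 [x] (5,3)
    t=3.4600 [y] (5,4)
    t=3.7874 [x] (6,4) — stop
  → r_5 = 3.7874

ranges = [0.8314, 1.3148, 1.4665, 2.3604, 3.7874]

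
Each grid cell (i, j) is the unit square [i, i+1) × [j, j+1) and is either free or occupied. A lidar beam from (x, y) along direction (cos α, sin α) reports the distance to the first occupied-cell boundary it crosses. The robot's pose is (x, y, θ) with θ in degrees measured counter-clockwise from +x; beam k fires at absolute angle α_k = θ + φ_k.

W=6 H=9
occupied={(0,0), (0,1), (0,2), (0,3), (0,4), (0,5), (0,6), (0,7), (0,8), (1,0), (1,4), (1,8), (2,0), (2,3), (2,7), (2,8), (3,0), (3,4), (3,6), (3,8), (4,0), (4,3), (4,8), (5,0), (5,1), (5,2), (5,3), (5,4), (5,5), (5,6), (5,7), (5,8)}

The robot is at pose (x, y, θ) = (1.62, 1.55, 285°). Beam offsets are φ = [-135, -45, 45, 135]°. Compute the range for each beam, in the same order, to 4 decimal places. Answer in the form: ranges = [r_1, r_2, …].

beam 1: φ=-135°, α=150°
  dir = (cos 150°, sin 150°) = (-0.8660, 0.5000); from cell (1,1)
  next x-line at t=0.7159, next y-line at t=0.9000; Δt_x=1.1547, Δt_y=2.0000
    x: enter (0,1) at t=0.7159 ← occupied
  → r_1 = 0.7159
beam 2: φ=-45°, α=240°
  dir = (cos 240°, sin 240°) = (-0.5000, -0.8660); from cell (1,1)
  next x-line at t=1.2400, next y-line at t=0.6351; Δt_x=2.0000, Δt_y=1.1547
    y: enter (1,0) at t=0.6351 ← occupied
  → r_2 = 0.6351
beam 3: φ=45°, α=330°
  dir = (cos 330°, sin 330°) = (0.8660, -0.5000); from cell (1,1)
  next x-line at t=0.4388, next y-line at t=1.1000; Δt_x=1.1547, Δt_y=2.0000
    x: enter (2,1) at t=0.4388
    y: enter (2,0) at t=1.1000 ← occupied
  → r_3 = 1.1000
beam 4: φ=135°, α=60°
  dir = (cos 60°, sin 60°) = (0.5000, 0.8660); from cell (1,1)
  next x-line at t=0.7600, next y-line at t=0.5196; Δt_x=2.0000, Δt_y=1.1547
    y: enter (1,2) at t=0.5196
    x: enter (2,2) at t=0.7600
    y: enter (2,3) at t=1.6743 ← occupied
  → r_4 = 1.6743

ranges = [0.7159, 0.6351, 1.1000, 1.6743]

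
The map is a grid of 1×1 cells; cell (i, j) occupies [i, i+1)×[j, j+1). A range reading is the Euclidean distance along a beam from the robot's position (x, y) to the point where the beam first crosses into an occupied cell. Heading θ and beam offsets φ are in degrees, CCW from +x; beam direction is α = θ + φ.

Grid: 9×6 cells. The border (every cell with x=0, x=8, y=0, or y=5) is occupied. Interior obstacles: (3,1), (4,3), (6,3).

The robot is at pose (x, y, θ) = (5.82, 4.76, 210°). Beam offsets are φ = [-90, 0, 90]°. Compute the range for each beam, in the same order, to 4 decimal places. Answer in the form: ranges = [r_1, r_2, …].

beam 1: φ=-90°, α=120°
  d=(-0.5000,0.8660)  start (5,4)  tX=1.6400 tY=0.2771  stride 1/|dx|=2.0000 1/|dy|=1.1547
    cross y-line → (5,5), t=0.2771 (wall)
  → r_1 = 0.2771
beam 2: φ=0°, α=210°
  d=(-0.8660,-0.5000)  start (5,4)  tX=0.9469 tY=1.5200  stride 1/|dx|=1.1547 1/|dy|=2.0000
    cross x-line → (4,4), t=0.9469
    cross y-line → (4,3), t=1.5200 (wall)
  → r_2 = 1.5200
beam 3: φ=90°, α=300°
  d=(0.5000,-0.8660)  start (5,4)  tX=0.3600 tY=0.8776  stride 1/|dx|=2.0000 1/|dy|=1.1547
    cross x-line → (6,4), t=0.3600
    cross y-line → (6,3), t=0.8776 (wall)
  → r_3 = 0.8776

ranges = [0.2771, 1.5200, 0.8776]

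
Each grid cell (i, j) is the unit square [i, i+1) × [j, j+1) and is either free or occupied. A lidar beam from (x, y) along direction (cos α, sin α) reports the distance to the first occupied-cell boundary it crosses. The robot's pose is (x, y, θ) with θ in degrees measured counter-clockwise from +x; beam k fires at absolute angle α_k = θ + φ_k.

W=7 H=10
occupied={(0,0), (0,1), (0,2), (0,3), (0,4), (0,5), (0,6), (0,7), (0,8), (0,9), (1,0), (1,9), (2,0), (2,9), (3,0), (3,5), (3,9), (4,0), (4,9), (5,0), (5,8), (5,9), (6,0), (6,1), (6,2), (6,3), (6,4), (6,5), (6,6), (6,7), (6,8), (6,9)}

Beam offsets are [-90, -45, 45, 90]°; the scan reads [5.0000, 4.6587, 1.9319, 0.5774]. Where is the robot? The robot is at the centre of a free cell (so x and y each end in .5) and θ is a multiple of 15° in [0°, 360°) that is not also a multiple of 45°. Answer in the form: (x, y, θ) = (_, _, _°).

(x, y, θ) = (1.5, 3.5, 60°)

The pose lattice has 38·16 = 608 candidates. Test each by forward raycasting.
  (2.5, 2.5, 15°): beam 1 = 1.5529 ≠ 5.0000 ✗
  (1.5, 1.5, 210°): beam 1 = 1.0000 ≠ 5.0000 ✗
  (2.5, 3.5, 15°): beam 1 = 2.5882 ≠ 5.0000 ✗
  (4.5, 3.5, 330°): beam 1 = 2.8868 ≠ 5.0000 ✗
  …
  (1.5, 3.5, 60°): r_1=5.0000, r_2=4.6587, r_3=1.9319, r_4=0.5774 — all match ✓
No second candidate reproduces the full scan.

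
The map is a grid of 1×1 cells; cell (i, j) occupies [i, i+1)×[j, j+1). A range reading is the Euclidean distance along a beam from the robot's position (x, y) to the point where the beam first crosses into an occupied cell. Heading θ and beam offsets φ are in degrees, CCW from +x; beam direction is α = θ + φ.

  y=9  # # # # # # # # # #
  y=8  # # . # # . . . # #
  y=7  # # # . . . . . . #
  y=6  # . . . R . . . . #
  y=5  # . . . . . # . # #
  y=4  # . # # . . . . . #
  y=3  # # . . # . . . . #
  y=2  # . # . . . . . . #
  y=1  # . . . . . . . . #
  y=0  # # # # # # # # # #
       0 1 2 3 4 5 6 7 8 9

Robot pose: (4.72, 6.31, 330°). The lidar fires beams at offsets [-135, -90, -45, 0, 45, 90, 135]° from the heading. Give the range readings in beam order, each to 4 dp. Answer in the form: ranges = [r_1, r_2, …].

beam 1: φ=-135°, α=195°
  dir = (cos 195°, sin 195°) = (-0.9659, -0.2588); from cell (4,6)
  next x-line at t=0.7454, next y-line at t=1.1977; Δt_x=1.0353, Δt_y=3.8637
    x: enter (3,6) at t=0.7454
    y: enter (3,5) at t=1.1977
    x: enter (2,5) at t=1.7807
    x: enter (1,5) at t=2.8160
    x: enter (0,5) at t=3.8512 ← occupied
  → r_1 = 3.8512
beam 2: φ=-90°, α=240°
  dir = (cos 240°, sin 240°) = (-0.5000, -0.8660); from cell (4,6)
  next x-line at t=1.4400, next y-line at t=0.3580; Δt_x=2.0000, Δt_y=1.1547
    y: enter (4,5) at t=0.3580
    x: enter (3,5) at t=1.4400
    y: enter (3,4) at t=1.5127 ← occupied
  → r_2 = 1.5127
beam 3: φ=-45°, α=285°
  dir = (cos 285°, sin 285°) = (0.2588, -0.9659); from cell (4,6)
  next x-line at t=1.0818, next y-line at t=0.3209; Δt_x=3.8637, Δt_y=1.0353
    y: enter (4,5) at t=0.3209
    x: enter (5,5) at t=1.0818
    y: enter (5,4) at t=1.3562
    y: enter (5,3) at t=2.3915
    y: enter (5,2) at t=3.4268
    y: enter (5,1) at t=4.4620
    x: enter (6,1) at t=4.9455
    y: enter (6,0) at t=5.4973 ← occupied
  → r_3 = 5.4973
beam 4: φ=0°, α=330°
  dir = (cos 330°, sin 330°) = (0.8660, -0.5000); from cell (4,6)
  next x-line at t=0.3233, next y-line at t=0.6200; Δt_x=1.1547, Δt_y=2.0000
    x: enter (5,6) at t=0.3233
    y: enter (5,5) at t=0.6200
    x: enter (6,5) at t=1.4780 ← occupied
  → r_4 = 1.4780
beam 5: φ=45°, α=15°
  dir = (cos 15°, sin 15°) = (0.9659, 0.2588); from cell (4,6)
  next x-line at t=0.2899, next y-line at t=2.6660; Δt_x=1.0353, Δt_y=3.8637
    x: enter (5,6) at t=0.2899
    x: enter (6,6) at t=1.3252
    x: enter (7,6) at t=2.3604
    y: enter (7,7) at t=2.6660
    x: enter (8,7) at t=3.3957
    x: enter (9,7) at t=4.4310 ← occupied
  → r_5 = 4.4310
beam 6: φ=90°, α=60°
  dir = (cos 60°, sin 60°) = (0.5000, 0.8660); from cell (4,6)
  next x-line at t=0.5600, next y-line at t=0.7967; Δt_x=2.0000, Δt_y=1.1547
    x: enter (5,6) at t=0.5600
    y: enter (5,7) at t=0.7967
    y: enter (5,8) at t=1.9514
    x: enter (6,8) at t=2.5600
    y: enter (6,9) at t=3.1061 ← occupied
  → r_6 = 3.1061
beam 7: φ=135°, α=105°
  dir = (cos 105°, sin 105°) = (-0.2588, 0.9659); from cell (4,6)
  next x-line at t=2.7819, next y-line at t=0.7143; Δt_x=3.8637, Δt_y=1.0353
    y: enter (4,7) at t=0.7143
    y: enter (4,8) at t=1.7496 ← occupied
  → r_7 = 1.7496

ranges = [3.8512, 1.5127, 5.4973, 1.4780, 4.4310, 3.1061, 1.7496]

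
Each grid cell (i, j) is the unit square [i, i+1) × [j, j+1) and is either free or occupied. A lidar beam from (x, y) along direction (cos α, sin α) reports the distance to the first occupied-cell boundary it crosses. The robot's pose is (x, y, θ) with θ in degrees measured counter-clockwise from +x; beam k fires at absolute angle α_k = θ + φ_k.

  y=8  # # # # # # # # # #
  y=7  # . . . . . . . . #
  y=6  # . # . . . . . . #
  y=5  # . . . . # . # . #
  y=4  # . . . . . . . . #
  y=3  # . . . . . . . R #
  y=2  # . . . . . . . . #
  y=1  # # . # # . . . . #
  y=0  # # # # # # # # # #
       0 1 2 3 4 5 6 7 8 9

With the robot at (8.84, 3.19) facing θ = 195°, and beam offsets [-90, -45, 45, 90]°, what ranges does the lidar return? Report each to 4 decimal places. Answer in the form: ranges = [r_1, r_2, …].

beam 1: φ=-90°, α=105°
  dir = (cos 105°, sin 105°) = (-0.2588, 0.9659); from cell (8,3)
  next x-line at t=3.2455, next y-line at t=0.8386; Δt_x=3.8637, Δt_y=1.0353
    y: enter (8,4) at t=0.8386
    y: enter (8,5) at t=1.8738
    y: enter (8,6) at t=2.9091
    x: enter (7,6) at t=3.2455
    y: enter (7,7) at t=3.9444
    y: enter (7,8) at t=4.9797 ← occupied
  → r_1 = 4.9797
beam 2: φ=-45°, α=150°
  dir = (cos 150°, sin 150°) = (-0.8660, 0.5000); from cell (8,3)
  next x-line at t=0.9699, next y-line at t=1.6200; Δt_x=1.1547, Δt_y=2.0000
    x: enter (7,3) at t=0.9699
    y: enter (7,4) at t=1.6200
    x: enter (6,4) at t=2.1246
    x: enter (5,4) at t=3.2793
    y: enter (5,5) at t=3.6200 ← occupied
  → r_2 = 3.6200
beam 3: φ=45°, α=240°
  dir = (cos 240°, sin 240°) = (-0.5000, -0.8660); from cell (8,3)
  next x-line at t=1.6800, next y-line at t=0.2194; Δt_x=2.0000, Δt_y=1.1547
    y: enter (8,2) at t=0.2194
    y: enter (8,1) at t=1.3741
    x: enter (7,1) at t=1.6800
    y: enter (7,0) at t=2.5288 ← occupied
  → r_3 = 2.5288
beam 4: φ=90°, α=285°
  dir = (cos 285°, sin 285°) = (0.2588, -0.9659); from cell (8,3)
  next x-line at t=0.6182, next y-line at t=0.1967; Δt_x=3.8637, Δt_y=1.0353
    y: enter (8,2) at t=0.1967
    x: enter (9,2) at t=0.6182 ← occupied
  → r_4 = 0.6182

ranges = [4.9797, 3.6200, 2.5288, 0.6182]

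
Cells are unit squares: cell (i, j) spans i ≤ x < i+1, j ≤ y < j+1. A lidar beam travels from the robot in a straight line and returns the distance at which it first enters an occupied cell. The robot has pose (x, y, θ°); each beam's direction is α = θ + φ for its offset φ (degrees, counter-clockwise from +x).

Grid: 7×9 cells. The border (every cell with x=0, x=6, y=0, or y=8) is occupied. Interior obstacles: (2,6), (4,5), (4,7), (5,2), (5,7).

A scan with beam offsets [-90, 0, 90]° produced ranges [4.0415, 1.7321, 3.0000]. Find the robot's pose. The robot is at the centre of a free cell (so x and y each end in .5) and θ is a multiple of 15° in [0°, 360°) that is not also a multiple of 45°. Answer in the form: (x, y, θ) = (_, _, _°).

(x, y, θ) = (2.5, 4.5, 30°)

Enumerate (i+0.5, j+0.5, θ) over the 30 free cells and 16 admissible headings. For each, cast all 3 beams and compare to the given ranges.
  (1.5, 3.5, 195°): beam 1 = 1.9319 ≠ 4.0415 ✗
  (1.5, 1.5, 345°): beam 1 = 0.5176 ≠ 4.0415 ✗
  (2.5, 1.5, 15°): beam 1 = 0.5176 ≠ 4.0415 ✗
  …
  (2.5, 4.5, 30°): r_1=4.0415, r_2=1.7321, r_3=3.0000 — all match ✓
No second candidate reproduces the full scan.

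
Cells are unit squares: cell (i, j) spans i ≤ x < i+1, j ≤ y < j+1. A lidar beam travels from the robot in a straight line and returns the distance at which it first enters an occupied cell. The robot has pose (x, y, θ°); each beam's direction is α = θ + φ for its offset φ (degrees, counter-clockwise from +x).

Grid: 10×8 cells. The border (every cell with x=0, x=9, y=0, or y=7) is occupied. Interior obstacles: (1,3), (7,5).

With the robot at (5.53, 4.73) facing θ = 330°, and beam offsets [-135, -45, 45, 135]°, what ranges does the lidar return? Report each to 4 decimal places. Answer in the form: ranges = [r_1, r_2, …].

beam 1: φ=-135°, α=195°
  cosα=-0.9659 sinα=-0.2588 | (5,4) | tMaxX 0.5487 tMaxY 2.8205 | tΔX 1.0353 tΔY 3.8637
    t=0.5487 [x] (4,4)
    t=1.5840 [x] (3,4)
    t=2.6192 [x] (2,4)
    t=2.8205 [y] (2,3)
    t=3.6545 [x] (1,3) — stop
  → r_1 = 3.6545
beam 2: φ=-45°, α=285°
  cosα=0.2588 sinα=-0.9659 | (5,4) | tMaxX 1.8159 tMaxY 0.7558 | tΔX 3.8637 tΔY 1.0353
    t=0.7558 [y] (5,3)
    t=1.7910 [y] (5,2)
    t=1.8159 [x] (6,2)
    t=2.8263 [y] (6,1)
    t=3.8616 [y] (6,0) — stop
  → r_2 = 3.8616
beam 3: φ=45°, α=15°
  cosα=0.9659 sinα=0.2588 | (5,4) | tMaxX 0.4866 tMaxY 1.0432 | tΔX 1.0353 tΔY 3.8637
    t=0.4866 [x] (6,4)
    t=1.0432 [y] (6,5)
    t=1.5219 [x] (7,5) — stop
  → r_3 = 1.5219
beam 4: φ=135°, α=105°
  cosα=-0.2588 sinα=0.9659 | (5,4) | tMaxX 2.0478 tMaxY 0.2795 | tΔX 3.8637 tΔY 1.0353
    t=0.2795 [y] (5,5)
    t=1.3148 [y] (5,6)
    t=2.0478 [x] (4,6)
    t=2.3501 [y] (4,7) — stop
  → r_4 = 2.3501

ranges = [3.6545, 3.8616, 1.5219, 2.3501]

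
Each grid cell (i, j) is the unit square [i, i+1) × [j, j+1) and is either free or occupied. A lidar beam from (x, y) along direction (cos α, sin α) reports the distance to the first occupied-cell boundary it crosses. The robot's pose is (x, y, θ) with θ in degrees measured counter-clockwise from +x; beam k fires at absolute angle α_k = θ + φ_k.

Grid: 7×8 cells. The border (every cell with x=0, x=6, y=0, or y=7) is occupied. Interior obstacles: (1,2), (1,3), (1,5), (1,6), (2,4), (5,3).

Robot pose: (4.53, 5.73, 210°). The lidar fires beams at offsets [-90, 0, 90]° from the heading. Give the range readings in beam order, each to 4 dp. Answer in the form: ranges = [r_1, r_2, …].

ranges = [1.4665, 1.7667, 1.9976]

beam 1: φ=-90°, α=120°
  direction (-0.5000, 0.8660); cell (4,5); t to first gridline: x 1.0600, y 0.3118 (then +2.0000 / +1.1547)
    (4,6) via y @ 0.3118
    (3,6) via x @ 1.0600
    (3,7) via y @ 1.4665  # hit
  → r_1 = 1.4665
beam 2: φ=0°, α=210°
  direction (-0.8660, -0.5000); cell (4,5); t to first gridline: x 0.6120, y 1.4600 (then +1.1547 / +2.0000)
    (3,5) via x @ 0.6120
    (3,4) via y @ 1.4600
    (2,4) via x @ 1.7667  # hit
  → r_2 = 1.7667
beam 3: φ=90°, α=300°
  direction (0.5000, -0.8660); cell (4,5); t to first gridline: x 0.9400, y 0.8429 (then +2.0000 / +1.1547)
    (4,4) via y @ 0.8429
    (5,4) via x @ 0.9400
    (5,3) via y @ 1.9976  # hit
  → r_3 = 1.9976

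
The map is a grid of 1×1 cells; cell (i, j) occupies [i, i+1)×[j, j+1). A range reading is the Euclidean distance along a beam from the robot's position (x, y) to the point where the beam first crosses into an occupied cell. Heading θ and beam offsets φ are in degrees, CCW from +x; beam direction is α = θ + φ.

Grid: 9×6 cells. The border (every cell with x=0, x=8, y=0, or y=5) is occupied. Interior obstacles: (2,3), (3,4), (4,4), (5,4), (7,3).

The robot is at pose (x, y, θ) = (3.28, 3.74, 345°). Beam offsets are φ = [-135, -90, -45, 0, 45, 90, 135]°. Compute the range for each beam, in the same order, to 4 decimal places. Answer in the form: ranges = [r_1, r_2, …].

beam 1: φ=-135°, α=210°
  d=(-0.8660,-0.5000)  start (3,3)  tX=0.3233 tY=1.4800  stride 1/|dx|=1.1547 1/|dy|=2.0000
    cross x-line → (2,3), t=0.3233 (wall)
  → r_1 = 0.3233
beam 2: φ=-90°, α=255°
  d=(-0.2588,-0.9659)  start (3,3)  tX=1.0818 tY=0.7661  stride 1/|dx|=3.8637 1/|dy|=1.0353
    cross y-line → (3,2), t=0.7661
    cross x-line → (2,2), t=1.0818
    cross y-line → (2,1), t=1.8014
    cross y-line → (2,0), t=2.8367 (wall)
  → r_2 = 2.8367
beam 3: φ=-45°, α=300°
  d=(0.5000,-0.8660)  start (3,3)  tX=1.4400 tY=0.8545  stride 1/|dx|=2.0000 1/|dy|=1.1547
    cross y-line → (3,2), t=0.8545
    cross x-line → (4,2), t=1.4400
    cross y-line → (4,1), t=2.0092
    cross y-line → (4,0), t=3.1639 (wall)
  → r_3 = 3.1639
beam 4: φ=0°, α=345°
  d=(0.9659,-0.2588)  start (3,3)  tX=0.7454 tY=2.8591  stride 1/|dx|=1.0353 1/|dy|=3.8637
    cross x-line → (4,3), t=0.7454
    cross x-line → (5,3), t=1.7807
    cross x-line → (6,3), t=2.8160
    cross y-line → (6,2), t=2.8591
    cross x-line → (7,2), t=3.8512
    cross x-line → (8,2), t=4.8865 (wall)
  → r_4 = 4.8865
beam 5: φ=45°, α=30°
  d=(0.8660,0.5000)  start (3,3)  tX=0.8314 tY=0.5200  stride 1/|dx|=1.1547 1/|dy|=2.0000
    cross y-line → (3,4), t=0.5200 (wall)
  → r_5 = 0.5200
beam 6: φ=90°, α=75°
  d=(0.2588,0.9659)  start (3,3)  tX=2.7819 tY=0.2692  stride 1/|dx|=3.8637 1/|dy|=1.0353
    cross y-line → (3,4), t=0.2692 (wall)
  → r_6 = 0.2692
beam 7: φ=135°, α=120°
  d=(-0.5000,0.8660)  start (3,3)  tX=0.5600 tY=0.3002  stride 1/|dx|=2.0000 1/|dy|=1.1547
    cross y-line → (3,4), t=0.3002 (wall)
  → r_7 = 0.3002

ranges = [0.3233, 2.8367, 3.1639, 4.8865, 0.5200, 0.2692, 0.3002]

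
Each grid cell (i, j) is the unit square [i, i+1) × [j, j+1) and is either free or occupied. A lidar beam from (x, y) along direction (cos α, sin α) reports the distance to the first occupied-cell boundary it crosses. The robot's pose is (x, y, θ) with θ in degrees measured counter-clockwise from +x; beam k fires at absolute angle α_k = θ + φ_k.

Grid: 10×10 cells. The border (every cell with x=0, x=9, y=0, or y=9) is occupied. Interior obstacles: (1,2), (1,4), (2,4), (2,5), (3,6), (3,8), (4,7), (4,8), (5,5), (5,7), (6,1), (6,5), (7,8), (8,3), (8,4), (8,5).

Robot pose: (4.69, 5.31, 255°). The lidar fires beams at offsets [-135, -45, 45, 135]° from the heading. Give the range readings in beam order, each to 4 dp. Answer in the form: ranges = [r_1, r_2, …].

ranges = [1.3800, 1.9514, 3.8221, 0.3580]

beam 1: φ=-135°, α=120°
  d=(-0.5000,0.8660)  start (4,5)  tX=1.3800 tY=0.7967  stride 1/|dx|=2.0000 1/|dy|=1.1547
    cross y-line → (4,6), t=0.7967
    cross x-line → (3,6), t=1.3800 (wall)
  → r_1 = 1.3800
beam 2: φ=-45°, α=210°
  d=(-0.8660,-0.5000)  start (4,5)  tX=0.7967 tY=0.6200  stride 1/|dx|=1.1547 1/|dy|=2.0000
    cross y-line → (4,4), t=0.6200
    cross x-line → (3,4), t=0.7967
    cross x-line → (2,4), t=1.9514 (wall)
  → r_2 = 1.9514
beam 3: φ=45°, α=300°
  d=(0.5000,-0.8660)  start (4,5)  tX=0.6200 tY=0.3580  stride 1/|dx|=2.0000 1/|dy|=1.1547
    cross y-line → (4,4), t=0.3580
    cross x-line → (5,4), t=0.6200
    cross y-line → (5,3), t=1.5127
    cross x-line → (6,3), t=2.6200
    cross y-line → (6,2), t=2.6674
    cross y-line → (6,1), t=3.8221 (wall)
  → r_3 = 3.8221
beam 4: φ=135°, α=30°
  d=(0.8660,0.5000)  start (4,5)  tX=0.3580 tY=1.3800  stride 1/|dx|=1.1547 1/|dy|=2.0000
    cross x-line → (5,5), t=0.3580 (wall)
  → r_4 = 0.3580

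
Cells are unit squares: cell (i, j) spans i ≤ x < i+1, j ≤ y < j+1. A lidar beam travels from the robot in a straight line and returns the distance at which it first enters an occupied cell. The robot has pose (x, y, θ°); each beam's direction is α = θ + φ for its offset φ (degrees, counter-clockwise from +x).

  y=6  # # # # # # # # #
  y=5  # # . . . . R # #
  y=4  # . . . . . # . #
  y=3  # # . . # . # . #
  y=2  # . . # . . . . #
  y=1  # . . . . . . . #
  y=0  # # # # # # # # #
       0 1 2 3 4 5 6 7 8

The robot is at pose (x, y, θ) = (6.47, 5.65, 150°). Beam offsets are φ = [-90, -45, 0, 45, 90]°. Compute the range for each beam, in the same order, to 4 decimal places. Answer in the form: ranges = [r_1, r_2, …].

ranges = [0.4041, 0.3623, 0.7000, 5.6630, 0.7506]

beam 1: φ=-90°, α=60°
  dir = (cos 60°, sin 60°) = (0.5000, 0.8660); from cell (6,5)
  next x-line at t=1.0600, next y-line at t=0.4041; Δt_x=2.0000, Δt_y=1.1547
    y: enter (6,6) at t=0.4041 ← occupied
  → r_1 = 0.4041
beam 2: φ=-45°, α=105°
  dir = (cos 105°, sin 105°) = (-0.2588, 0.9659); from cell (6,5)
  next x-line at t=1.8159, next y-line at t=0.3623; Δt_x=3.8637, Δt_y=1.0353
    y: enter (6,6) at t=0.3623 ← occupied
  → r_2 = 0.3623
beam 3: φ=0°, α=150°
  dir = (cos 150°, sin 150°) = (-0.8660, 0.5000); from cell (6,5)
  next x-line at t=0.5427, next y-line at t=0.7000; Δt_x=1.1547, Δt_y=2.0000
    x: enter (5,5) at t=0.5427
    y: enter (5,6) at t=0.7000 ← occupied
  → r_3 = 0.7000
beam 4: φ=45°, α=195°
  dir = (cos 195°, sin 195°) = (-0.9659, -0.2588); from cell (6,5)
  next x-line at t=0.4866, next y-line at t=2.5114; Δt_x=1.0353, Δt_y=3.8637
    x: enter (5,5) at t=0.4866
    x: enter (4,5) at t=1.5219
    y: enter (4,4) at t=2.5114
    x: enter (3,4) at t=2.5571
    x: enter (2,4) at t=3.5924
    x: enter (1,4) at t=4.6277
    x: enter (0,4) at t=5.6630 ← occupied
  → r_4 = 5.6630
beam 5: φ=90°, α=240°
  dir = (cos 240°, sin 240°) = (-0.5000, -0.8660); from cell (6,5)
  next x-line at t=0.9400, next y-line at t=0.7506; Δt_x=2.0000, Δt_y=1.1547
    y: enter (6,4) at t=0.7506 ← occupied
  → r_5 = 0.7506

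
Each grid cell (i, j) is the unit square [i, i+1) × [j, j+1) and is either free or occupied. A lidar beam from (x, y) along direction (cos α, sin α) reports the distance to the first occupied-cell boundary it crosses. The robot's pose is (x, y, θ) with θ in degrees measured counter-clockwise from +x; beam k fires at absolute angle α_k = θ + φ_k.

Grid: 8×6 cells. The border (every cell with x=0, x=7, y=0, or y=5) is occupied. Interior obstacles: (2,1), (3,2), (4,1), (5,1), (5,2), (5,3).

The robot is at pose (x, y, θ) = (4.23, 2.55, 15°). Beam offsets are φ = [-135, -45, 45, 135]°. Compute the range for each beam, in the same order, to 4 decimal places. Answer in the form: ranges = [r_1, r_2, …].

beam 1: φ=-135°, α=240°
  d=(-0.5000,-0.8660)  start (4,2)  tX=0.4600 tY=0.6351  stride 1/|dx|=2.0000 1/|dy|=1.1547
    cross x-line → (3,2), t=0.4600 (wall)
  → r_1 = 0.4600
beam 2: φ=-45°, α=330°
  d=(0.8660,-0.5000)  start (4,2)  tX=0.8891 tY=1.1000  stride 1/|dx|=1.1547 1/|dy|=2.0000
    cross x-line → (5,2), t=0.8891 (wall)
  → r_2 = 0.8891
beam 3: φ=45°, α=60°
  d=(0.5000,0.8660)  start (4,2)  tX=1.5400 tY=0.5196  stride 1/|dx|=2.0000 1/|dy|=1.1547
    cross y-line → (4,3), t=0.5196
    cross x-line → (5,3), t=1.5400 (wall)
  → r_3 = 1.5400
beam 4: φ=135°, α=150°
  d=(-0.8660,0.5000)  start (4,2)  tX=0.2656 tY=0.9000  stride 1/|dx|=1.1547 1/|dy|=2.0000
    cross x-line → (3,2), t=0.2656 (wall)
  → r_4 = 0.2656

ranges = [0.4600, 0.8891, 1.5400, 0.2656]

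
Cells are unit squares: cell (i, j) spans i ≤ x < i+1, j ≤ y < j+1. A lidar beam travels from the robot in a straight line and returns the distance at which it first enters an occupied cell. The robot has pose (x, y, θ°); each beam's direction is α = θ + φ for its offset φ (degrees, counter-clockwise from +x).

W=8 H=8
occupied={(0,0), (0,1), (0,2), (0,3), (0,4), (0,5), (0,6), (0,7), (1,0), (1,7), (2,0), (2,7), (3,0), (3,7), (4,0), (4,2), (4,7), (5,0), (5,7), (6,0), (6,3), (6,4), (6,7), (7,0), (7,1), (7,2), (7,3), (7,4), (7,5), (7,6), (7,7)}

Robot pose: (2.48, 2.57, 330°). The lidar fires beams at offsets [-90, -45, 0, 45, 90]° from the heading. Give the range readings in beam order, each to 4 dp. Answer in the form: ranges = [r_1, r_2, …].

ranges = [1.8129, 1.6254, 3.1400, 1.5736, 5.1153]

beam 1: φ=-90°, α=240°
  dir = (cos 240°, sin 240°) = (-0.5000, -0.8660); from cell (2,2)
  next x-line at t=0.9600, next y-line at t=0.6582; Δt_x=2.0000, Δt_y=1.1547
    y: enter (2,1) at t=0.6582
    x: enter (1,1) at t=0.9600
    y: enter (1,0) at t=1.8129 ← occupied
  → r_1 = 1.8129
beam 2: φ=-45°, α=285°
  dir = (cos 285°, sin 285°) = (0.2588, -0.9659); from cell (2,2)
  next x-line at t=2.0091, next y-line at t=0.5901; Δt_x=3.8637, Δt_y=1.0353
    y: enter (2,1) at t=0.5901
    y: enter (2,0) at t=1.6254 ← occupied
  → r_2 = 1.6254
beam 3: φ=0°, α=330°
  dir = (cos 330°, sin 330°) = (0.8660, -0.5000); from cell (2,2)
  next x-line at t=0.6004, next y-line at t=1.1400; Δt_x=1.1547, Δt_y=2.0000
    x: enter (3,2) at t=0.6004
    y: enter (3,1) at t=1.1400
    x: enter (4,1) at t=1.7551
    x: enter (5,1) at t=2.9098
    y: enter (5,0) at t=3.1400 ← occupied
  → r_3 = 3.1400
beam 4: φ=45°, α=15°
  dir = (cos 15°, sin 15°) = (0.9659, 0.2588); from cell (2,2)
  next x-line at t=0.5383, next y-line at t=1.6614; Δt_x=1.0353, Δt_y=3.8637
    x: enter (3,2) at t=0.5383
    x: enter (4,2) at t=1.5736 ← occupied
  → r_4 = 1.5736
beam 5: φ=90°, α=60°
  dir = (cos 60°, sin 60°) = (0.5000, 0.8660); from cell (2,2)
  next x-line at t=1.0400, next y-line at t=0.4965; Δt_x=2.0000, Δt_y=1.1547
    y: enter (2,3) at t=0.4965
    x: enter (3,3) at t=1.0400
    y: enter (3,4) at t=1.6512
    y: enter (3,5) at t=2.8059
    x: enter (4,5) at t=3.0400
    y: enter (4,6) at t=3.9606
    x: enter (5,6) at t=5.0400
    y: enter (5,7) at t=5.1153 ← occupied
  → r_5 = 5.1153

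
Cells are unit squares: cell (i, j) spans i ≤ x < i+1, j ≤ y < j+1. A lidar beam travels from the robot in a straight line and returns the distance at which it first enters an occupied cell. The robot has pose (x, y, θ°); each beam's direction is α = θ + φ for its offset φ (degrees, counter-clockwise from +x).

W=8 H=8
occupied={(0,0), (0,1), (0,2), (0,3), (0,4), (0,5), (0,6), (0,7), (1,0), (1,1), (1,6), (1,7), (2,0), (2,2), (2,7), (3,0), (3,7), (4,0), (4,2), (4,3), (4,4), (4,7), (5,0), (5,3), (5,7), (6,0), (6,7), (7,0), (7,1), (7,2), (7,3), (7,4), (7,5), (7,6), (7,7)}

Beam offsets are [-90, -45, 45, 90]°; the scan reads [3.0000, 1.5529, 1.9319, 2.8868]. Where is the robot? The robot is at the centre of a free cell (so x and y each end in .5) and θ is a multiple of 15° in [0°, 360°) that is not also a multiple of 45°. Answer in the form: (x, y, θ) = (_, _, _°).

(x, y, θ) = (3.5, 5.5, 120°)

Candidates: 29 free-cell centres × 16 headings = 464 poses. Raycast each; keep the one whose scan matches to 4 dp.
  (2.5, 3.5, 195°): beam 1 = 2.5882 ≠ 3.0000 ✗
  (4.5, 6.5, 255°): beam 1 = 1.9319 ≠ 3.0000 ✗
  (6.5, 4.5, 195°): beam 1 = 2.5882 ≠ 3.0000 ✗
  …
  (3.5, 5.5, 120°): r_1=3.0000, r_2=1.5529, r_3=1.9319, r_4=2.8868 — all match ✓
Unique over the lattice → pose = (3.5, 5.5, 120°).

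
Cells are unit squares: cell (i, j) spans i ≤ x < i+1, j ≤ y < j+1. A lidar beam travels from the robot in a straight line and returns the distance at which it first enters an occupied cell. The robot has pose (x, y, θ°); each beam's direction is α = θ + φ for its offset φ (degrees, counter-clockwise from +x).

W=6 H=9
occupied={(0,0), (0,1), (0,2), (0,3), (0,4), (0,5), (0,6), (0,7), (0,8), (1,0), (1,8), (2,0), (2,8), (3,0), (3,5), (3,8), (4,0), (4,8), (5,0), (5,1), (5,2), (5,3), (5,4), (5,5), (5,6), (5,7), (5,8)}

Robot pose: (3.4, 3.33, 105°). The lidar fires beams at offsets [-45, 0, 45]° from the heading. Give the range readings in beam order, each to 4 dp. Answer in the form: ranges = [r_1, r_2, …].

beam 1: φ=-45°, α=60°
  dir = (cos 60°, sin 60°) = (0.5000, 0.8660); from cell (3,3)
  next x-line at t=1.2000, next y-line at t=0.7736; Δt_x=2.0000, Δt_y=1.1547
    y: enter (3,4) at t=0.7736
    x: enter (4,4) at t=1.2000
    y: enter (4,5) at t=1.9283
    y: enter (4,6) at t=3.0831
    x: enter (5,6) at t=3.2000 ← occupied
  → r_1 = 3.2000
beam 2: φ=0°, α=105°
  dir = (cos 105°, sin 105°) = (-0.2588, 0.9659); from cell (3,3)
  next x-line at t=1.5455, next y-line at t=0.6936; Δt_x=3.8637, Δt_y=1.0353
    y: enter (3,4) at t=0.6936
    x: enter (2,4) at t=1.5455
    y: enter (2,5) at t=1.7289
    y: enter (2,6) at t=2.7642
    y: enter (2,7) at t=3.7995
    y: enter (2,8) at t=4.8347 ← occupied
  → r_2 = 4.8347
beam 3: φ=45°, α=150°
  dir = (cos 150°, sin 150°) = (-0.8660, 0.5000); from cell (3,3)
  next x-line at t=0.4619, next y-line at t=1.3400; Δt_x=1.1547, Δt_y=2.0000
    x: enter (2,3) at t=0.4619
    y: enter (2,4) at t=1.3400
    x: enter (1,4) at t=1.6166
    x: enter (0,4) at t=2.7713 ← occupied
  → r_3 = 2.7713

ranges = [3.2000, 4.8347, 2.7713]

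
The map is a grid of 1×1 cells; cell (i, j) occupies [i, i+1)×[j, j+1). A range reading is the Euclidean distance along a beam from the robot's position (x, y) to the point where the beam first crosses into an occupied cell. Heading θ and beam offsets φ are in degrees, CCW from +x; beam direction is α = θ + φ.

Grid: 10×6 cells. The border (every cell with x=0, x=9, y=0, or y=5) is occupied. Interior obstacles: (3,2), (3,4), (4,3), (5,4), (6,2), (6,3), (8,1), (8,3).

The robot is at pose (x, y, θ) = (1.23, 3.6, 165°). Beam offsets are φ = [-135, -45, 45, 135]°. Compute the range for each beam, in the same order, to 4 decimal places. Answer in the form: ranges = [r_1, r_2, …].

ranges = [2.0438, 0.4600, 0.2656, 3.0022]

beam 1: φ=-135°, α=30°
  cosα=0.8660 sinα=0.5000 | (1,3) | tMaxX 0.8891 tMaxY 0.8000 | tΔX 1.1547 tΔY 2.0000
    t=0.8000 [y] (1,4)
    t=0.8891 [x] (2,4)
    t=2.0438 [x] (3,4) — stop
  → r_1 = 2.0438
beam 2: φ=-45°, α=120°
  cosα=-0.5000 sinα=0.8660 | (1,3) | tMaxX 0.4600 tMaxY 0.4619 | tΔX 2.0000 tΔY 1.1547
    t=0.4600 [x] (0,3) — stop
  → r_2 = 0.4600
beam 3: φ=45°, α=210°
  cosα=-0.8660 sinα=-0.5000 | (1,3) | tMaxX 0.2656 tMaxY 1.2000 | tΔX 1.1547 tΔY 2.0000
    t=0.2656 [x] (0,3) — stop
  → r_3 = 0.2656
beam 4: φ=135°, α=300°
  cosα=0.5000 sinα=-0.8660 | (1,3) | tMaxX 1.5400 tMaxY 0.6928 | tΔX 2.0000 tΔY 1.1547
    t=0.6928 [y] (1,2)
    t=1.5400 [x] (2,2)
    t=1.8475 [y] (2,1)
    t=3.0022 [y] (2,0) — stop
  → r_4 = 3.0022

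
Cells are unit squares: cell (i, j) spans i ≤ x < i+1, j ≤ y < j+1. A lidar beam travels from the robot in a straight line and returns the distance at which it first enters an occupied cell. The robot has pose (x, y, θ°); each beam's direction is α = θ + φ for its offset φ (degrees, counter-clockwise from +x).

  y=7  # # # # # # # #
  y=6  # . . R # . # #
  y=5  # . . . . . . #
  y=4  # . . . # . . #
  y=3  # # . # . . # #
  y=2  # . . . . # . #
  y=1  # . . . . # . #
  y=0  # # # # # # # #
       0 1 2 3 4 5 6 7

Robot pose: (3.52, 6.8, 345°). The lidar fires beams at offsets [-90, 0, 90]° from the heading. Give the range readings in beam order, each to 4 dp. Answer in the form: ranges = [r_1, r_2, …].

beam 1: φ=-90°, α=255°
  direction (-0.2588, -0.9659); cell (3,6); t to first gridline: x 2.0091, y 0.8282 (then +3.8637 / +1.0353)
    (3,5) via y @ 0.8282
    (3,4) via y @ 1.8635
    (2,4) via x @ 2.0091
    (2,3) via y @ 2.8988
    (2,2) via y @ 3.9340
    (2,1) via y @ 4.9693
    (1,1) via x @ 5.8728
    (1,0) via y @ 6.0046  # hit
  → r_1 = 6.0046
beam 2: φ=0°, α=345°
  direction (0.9659, -0.2588); cell (3,6); t to first gridline: x 0.4969, y 3.0910 (then +1.0353 / +3.8637)
    (4,6) via x @ 0.4969  # hit
  → r_2 = 0.4969
beam 3: φ=90°, α=75°
  direction (0.2588, 0.9659); cell (3,6); t to first gridline: x 1.8546, y 0.2071 (then +3.8637 / +1.0353)
    (3,7) via y @ 0.2071  # hit
  → r_3 = 0.2071

ranges = [6.0046, 0.4969, 0.2071]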